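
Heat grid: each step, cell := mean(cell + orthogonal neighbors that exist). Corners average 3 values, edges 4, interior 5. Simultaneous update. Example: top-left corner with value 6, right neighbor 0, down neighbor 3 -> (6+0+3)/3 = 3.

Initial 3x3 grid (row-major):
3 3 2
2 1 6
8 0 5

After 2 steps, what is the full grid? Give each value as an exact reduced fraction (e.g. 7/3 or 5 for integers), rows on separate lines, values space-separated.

Answer: 101/36 659/240 113/36
119/40 303/100 397/120
31/9 129/40 32/9

Derivation:
After step 1:
  8/3 9/4 11/3
  7/2 12/5 7/2
  10/3 7/2 11/3
After step 2:
  101/36 659/240 113/36
  119/40 303/100 397/120
  31/9 129/40 32/9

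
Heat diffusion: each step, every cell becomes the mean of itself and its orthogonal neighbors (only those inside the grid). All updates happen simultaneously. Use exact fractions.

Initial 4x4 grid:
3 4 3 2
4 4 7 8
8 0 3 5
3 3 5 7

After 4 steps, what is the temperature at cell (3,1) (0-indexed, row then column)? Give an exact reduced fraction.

Step 1: cell (3,1) = 11/4
Step 2: cell (3,1) = 931/240
Step 3: cell (3,1) = 27739/7200
Step 4: cell (3,1) = 882889/216000
Full grid after step 4:
  32363/8100 436073/108000 470509/108000 297473/64800
  427283/108000 185743/45000 792503/180000 1030433/216000
  430487/108000 726787/180000 81163/18000 1039993/216000
  251749/64800 882889/216000 954913/216000 156383/32400

Answer: 882889/216000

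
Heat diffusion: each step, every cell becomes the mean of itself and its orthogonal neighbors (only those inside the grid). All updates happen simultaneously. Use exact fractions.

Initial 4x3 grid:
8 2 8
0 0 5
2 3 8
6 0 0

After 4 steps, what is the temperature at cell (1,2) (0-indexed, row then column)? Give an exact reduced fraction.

Step 1: cell (1,2) = 21/4
Step 2: cell (1,2) = 65/16
Step 3: cell (1,2) = 9587/2400
Step 4: cell (1,2) = 267679/72000
Full grid after step 4:
  109603/32400 1582909/432000 43501/10800
  660287/216000 617651/180000 267679/72000
  605647/216000 1077277/360000 721897/216000
  341837/129600 2441483/864000 392837/129600

Answer: 267679/72000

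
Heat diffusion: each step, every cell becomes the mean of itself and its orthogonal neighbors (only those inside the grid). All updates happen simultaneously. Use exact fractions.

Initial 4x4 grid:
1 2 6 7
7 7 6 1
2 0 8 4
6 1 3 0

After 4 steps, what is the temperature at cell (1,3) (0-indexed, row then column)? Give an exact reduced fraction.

Answer: 937357/216000

Derivation:
Step 1: cell (1,3) = 9/2
Step 2: cell (1,3) = 1081/240
Step 3: cell (1,3) = 31807/7200
Step 4: cell (1,3) = 937357/216000
Full grid after step 4:
  265811/64800 7447/1728 985147/216000 18667/4050
  17023/4320 746141/180000 38873/9000 937357/216000
  130757/36000 7411/2000 682133/180000 814253/216000
  36157/10800 60271/18000 180257/54000 217499/64800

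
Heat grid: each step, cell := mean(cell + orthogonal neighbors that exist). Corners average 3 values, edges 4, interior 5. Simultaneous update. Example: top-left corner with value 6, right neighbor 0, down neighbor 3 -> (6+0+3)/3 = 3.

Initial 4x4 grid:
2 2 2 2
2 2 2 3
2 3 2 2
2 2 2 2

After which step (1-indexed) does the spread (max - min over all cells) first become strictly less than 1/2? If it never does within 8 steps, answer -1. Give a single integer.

Step 1: max=7/3, min=2, spread=1/3
  -> spread < 1/2 first at step 1
Step 2: max=271/120, min=2, spread=31/120
Step 3: max=3959/1800, min=493/240, spread=523/3600
Step 4: max=117947/54000, min=4973/2400, spread=12109/108000
Step 5: max=3519311/1620000, min=452117/216000, spread=256867/3240000
Step 6: max=210341311/97200000, min=13631431/6480000, spread=2934923/48600000
Step 7: max=3148196969/1458000000, min=136918231/64800000, spread=135073543/2916000000
Step 8: max=188523074629/87480000000, min=12356102879/5832000000, spread=795382861/21870000000

Answer: 1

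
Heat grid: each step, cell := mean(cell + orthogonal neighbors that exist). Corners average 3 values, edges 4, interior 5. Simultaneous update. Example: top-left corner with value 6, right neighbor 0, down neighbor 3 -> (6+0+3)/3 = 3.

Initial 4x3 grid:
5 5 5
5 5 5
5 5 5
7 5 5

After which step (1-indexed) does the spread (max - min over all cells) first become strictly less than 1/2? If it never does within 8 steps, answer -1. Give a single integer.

Step 1: max=17/3, min=5, spread=2/3
Step 2: max=50/9, min=5, spread=5/9
Step 3: max=581/108, min=5, spread=41/108
  -> spread < 1/2 first at step 3
Step 4: max=69017/12960, min=5, spread=4217/12960
Step 5: max=4097149/777600, min=18079/3600, spread=38417/155520
Step 6: max=244480211/46656000, min=362597/72000, spread=1903471/9331200
Step 7: max=14597789089/2799360000, min=10915759/2160000, spread=18038617/111974400
Step 8: max=873076182851/167961600000, min=984926759/194400000, spread=883978523/6718464000

Answer: 3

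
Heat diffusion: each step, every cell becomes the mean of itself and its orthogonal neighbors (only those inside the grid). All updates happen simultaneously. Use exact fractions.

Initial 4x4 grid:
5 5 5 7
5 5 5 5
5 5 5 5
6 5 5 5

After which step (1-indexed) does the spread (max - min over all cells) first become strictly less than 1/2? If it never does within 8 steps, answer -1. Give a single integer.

Step 1: max=17/3, min=5, spread=2/3
Step 2: max=50/9, min=5, spread=5/9
Step 3: max=581/108, min=485/96, spread=283/864
  -> spread < 1/2 first at step 3
Step 4: max=17243/3240, min=487/96, spread=3227/12960
Step 5: max=511553/97200, min=2200717/432000, spread=655667/3888000
Step 6: max=15264257/2916000, min=66227317/12960000, spread=14524427/116640000
Step 7: max=9114991/1749600, min=79551349/15552000, spread=13237139/139968000
Step 8: max=13633546583/2624400000, min=26857752383/5248800000, spread=409340783/5248800000

Answer: 3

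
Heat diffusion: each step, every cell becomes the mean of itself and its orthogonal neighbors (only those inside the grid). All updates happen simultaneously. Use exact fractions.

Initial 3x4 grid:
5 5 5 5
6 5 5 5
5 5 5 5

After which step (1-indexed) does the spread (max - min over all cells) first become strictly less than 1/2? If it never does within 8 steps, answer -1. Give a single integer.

Answer: 1

Derivation:
Step 1: max=16/3, min=5, spread=1/3
  -> spread < 1/2 first at step 1
Step 2: max=1267/240, min=5, spread=67/240
Step 3: max=11237/2160, min=5, spread=437/2160
Step 4: max=4477531/864000, min=5009/1000, spread=29951/172800
Step 5: max=40095821/7776000, min=16954/3375, spread=206761/1555200
Step 6: max=16008195571/3110400000, min=27165671/5400000, spread=14430763/124416000
Step 7: max=958227741689/186624000000, min=2177652727/432000000, spread=139854109/1492992000
Step 8: max=57409671890251/11197440000000, min=196251228977/38880000000, spread=7114543559/89579520000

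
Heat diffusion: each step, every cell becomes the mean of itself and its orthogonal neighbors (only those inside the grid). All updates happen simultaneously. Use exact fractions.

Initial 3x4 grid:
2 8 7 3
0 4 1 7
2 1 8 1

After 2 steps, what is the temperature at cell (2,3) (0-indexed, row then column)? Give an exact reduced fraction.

Answer: 133/36

Derivation:
Step 1: cell (2,3) = 16/3
Step 2: cell (2,3) = 133/36
Full grid after step 2:
  127/36 121/30 79/15 161/36
  137/60 96/25 187/50 97/20
  9/4 103/40 517/120 133/36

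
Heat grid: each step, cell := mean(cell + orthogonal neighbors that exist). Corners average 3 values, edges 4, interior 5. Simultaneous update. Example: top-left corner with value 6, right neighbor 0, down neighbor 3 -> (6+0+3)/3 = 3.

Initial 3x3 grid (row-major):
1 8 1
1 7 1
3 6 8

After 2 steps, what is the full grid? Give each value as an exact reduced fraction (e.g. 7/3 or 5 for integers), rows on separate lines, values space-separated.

Answer: 127/36 931/240 71/18
107/30 221/50 1031/240
37/9 71/15 61/12

Derivation:
After step 1:
  10/3 17/4 10/3
  3 23/5 17/4
  10/3 6 5
After step 2:
  127/36 931/240 71/18
  107/30 221/50 1031/240
  37/9 71/15 61/12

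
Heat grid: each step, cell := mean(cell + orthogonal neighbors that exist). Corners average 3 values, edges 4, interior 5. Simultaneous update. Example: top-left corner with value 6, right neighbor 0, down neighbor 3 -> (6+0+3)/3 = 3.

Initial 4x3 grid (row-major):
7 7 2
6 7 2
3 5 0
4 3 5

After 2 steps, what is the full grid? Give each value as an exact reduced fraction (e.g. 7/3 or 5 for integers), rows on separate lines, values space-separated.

After step 1:
  20/3 23/4 11/3
  23/4 27/5 11/4
  9/2 18/5 3
  10/3 17/4 8/3
After step 2:
  109/18 1289/240 73/18
  1339/240 93/20 889/240
  1031/240 83/20 721/240
  145/36 277/80 119/36

Answer: 109/18 1289/240 73/18
1339/240 93/20 889/240
1031/240 83/20 721/240
145/36 277/80 119/36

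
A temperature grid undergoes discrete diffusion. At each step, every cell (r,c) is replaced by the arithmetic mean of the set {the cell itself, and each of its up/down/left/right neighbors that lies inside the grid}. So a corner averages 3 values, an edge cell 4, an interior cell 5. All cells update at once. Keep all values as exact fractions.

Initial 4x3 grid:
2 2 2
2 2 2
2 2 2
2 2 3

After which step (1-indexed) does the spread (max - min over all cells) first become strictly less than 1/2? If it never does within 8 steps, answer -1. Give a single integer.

Step 1: max=7/3, min=2, spread=1/3
  -> spread < 1/2 first at step 1
Step 2: max=41/18, min=2, spread=5/18
Step 3: max=473/216, min=2, spread=41/216
Step 4: max=56057/25920, min=2, spread=4217/25920
Step 5: max=3319549/1555200, min=14479/7200, spread=38417/311040
Step 6: max=197824211/93312000, min=290597/144000, spread=1903471/18662400
Step 7: max=11798429089/5598720000, min=8755759/4320000, spread=18038617/223948800
Step 8: max=705114582851/335923200000, min=790526759/388800000, spread=883978523/13436928000

Answer: 1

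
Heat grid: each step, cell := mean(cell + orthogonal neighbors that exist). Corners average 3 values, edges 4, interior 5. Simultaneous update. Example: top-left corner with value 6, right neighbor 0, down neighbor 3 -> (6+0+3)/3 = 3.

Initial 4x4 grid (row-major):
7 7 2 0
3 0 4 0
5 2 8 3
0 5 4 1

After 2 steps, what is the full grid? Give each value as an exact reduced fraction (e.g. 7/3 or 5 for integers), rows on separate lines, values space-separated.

After step 1:
  17/3 4 13/4 2/3
  15/4 16/5 14/5 7/4
  5/2 4 21/5 3
  10/3 11/4 9/2 8/3
After step 2:
  161/36 967/240 643/240 17/9
  907/240 71/20 76/25 493/240
  163/48 333/100 37/10 697/240
  103/36 175/48 847/240 61/18

Answer: 161/36 967/240 643/240 17/9
907/240 71/20 76/25 493/240
163/48 333/100 37/10 697/240
103/36 175/48 847/240 61/18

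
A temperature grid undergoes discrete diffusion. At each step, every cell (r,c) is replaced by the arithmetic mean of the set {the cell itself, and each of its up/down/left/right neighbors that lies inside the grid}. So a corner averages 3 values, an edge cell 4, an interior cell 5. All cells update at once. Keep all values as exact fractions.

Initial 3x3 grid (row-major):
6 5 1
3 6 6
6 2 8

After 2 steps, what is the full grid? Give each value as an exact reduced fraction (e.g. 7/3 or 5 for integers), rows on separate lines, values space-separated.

Answer: 173/36 527/120 55/12
1079/240 249/50 1139/240
173/36 189/40 193/36

Derivation:
After step 1:
  14/3 9/2 4
  21/4 22/5 21/4
  11/3 11/2 16/3
After step 2:
  173/36 527/120 55/12
  1079/240 249/50 1139/240
  173/36 189/40 193/36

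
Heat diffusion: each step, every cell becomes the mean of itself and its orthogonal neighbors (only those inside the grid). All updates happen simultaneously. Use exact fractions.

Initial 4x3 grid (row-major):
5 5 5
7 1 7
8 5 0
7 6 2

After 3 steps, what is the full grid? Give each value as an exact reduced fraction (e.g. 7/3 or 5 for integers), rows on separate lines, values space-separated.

Answer: 283/54 3359/720 1979/432
931/180 5821/1200 5873/1440
1351/240 5501/1200 5861/1440
50/9 877/180 1691/432

Derivation:
After step 1:
  17/3 4 17/3
  21/4 5 13/4
  27/4 4 7/2
  7 5 8/3
After step 2:
  179/36 61/12 155/36
  17/3 43/10 209/48
  23/4 97/20 161/48
  25/4 14/3 67/18
After step 3:
  283/54 3359/720 1979/432
  931/180 5821/1200 5873/1440
  1351/240 5501/1200 5861/1440
  50/9 877/180 1691/432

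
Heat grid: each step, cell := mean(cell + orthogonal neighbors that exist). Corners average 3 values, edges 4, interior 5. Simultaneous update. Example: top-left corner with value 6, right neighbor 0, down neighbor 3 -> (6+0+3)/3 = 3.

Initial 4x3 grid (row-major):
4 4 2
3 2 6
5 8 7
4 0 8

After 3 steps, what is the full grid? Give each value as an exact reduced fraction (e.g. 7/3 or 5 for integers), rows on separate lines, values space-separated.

After step 1:
  11/3 3 4
  7/2 23/5 17/4
  5 22/5 29/4
  3 5 5
After step 2:
  61/18 229/60 15/4
  503/120 79/20 201/40
  159/40 21/4 209/40
  13/3 87/20 23/4
After step 3:
  4103/1080 2683/720 1511/360
  2791/720 667/150 359/80
  71/16 91/20 85/16
  1519/360 1181/240 613/120

Answer: 4103/1080 2683/720 1511/360
2791/720 667/150 359/80
71/16 91/20 85/16
1519/360 1181/240 613/120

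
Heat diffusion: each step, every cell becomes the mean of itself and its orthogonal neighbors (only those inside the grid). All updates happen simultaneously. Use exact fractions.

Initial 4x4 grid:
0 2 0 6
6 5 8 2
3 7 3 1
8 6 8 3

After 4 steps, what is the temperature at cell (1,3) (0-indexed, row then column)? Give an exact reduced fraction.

Answer: 198031/54000

Derivation:
Step 1: cell (1,3) = 17/4
Step 2: cell (1,3) = 383/120
Step 3: cell (1,3) = 6919/1800
Step 4: cell (1,3) = 198031/54000
Full grid after step 4:
  9295/2592 804169/216000 754489/216000 233311/64800
  233971/54000 732181/180000 147737/36000 198031/54000
  269119/54000 911803/180000 264161/60000 75601/18000
  363913/64800 1141111/216000 355309/72000 10339/2400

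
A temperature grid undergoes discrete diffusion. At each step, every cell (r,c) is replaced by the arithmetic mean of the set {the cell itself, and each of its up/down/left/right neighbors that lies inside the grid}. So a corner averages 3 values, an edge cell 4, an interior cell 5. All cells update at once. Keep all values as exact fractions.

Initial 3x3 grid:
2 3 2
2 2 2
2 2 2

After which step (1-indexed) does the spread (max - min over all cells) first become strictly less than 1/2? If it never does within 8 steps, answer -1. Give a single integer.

Answer: 1

Derivation:
Step 1: max=7/3, min=2, spread=1/3
  -> spread < 1/2 first at step 1
Step 2: max=547/240, min=2, spread=67/240
Step 3: max=4757/2160, min=407/200, spread=1807/10800
Step 4: max=1885963/864000, min=11161/5400, spread=33401/288000
Step 5: max=16781933/7776000, min=1123391/540000, spread=3025513/38880000
Step 6: max=6685726867/3110400000, min=60355949/28800000, spread=53531/995328
Step 7: max=399280925849/186624000000, min=16343116051/7776000000, spread=450953/11943936
Step 8: max=23903783560603/11197440000000, min=1967248610519/933120000000, spread=3799043/143327232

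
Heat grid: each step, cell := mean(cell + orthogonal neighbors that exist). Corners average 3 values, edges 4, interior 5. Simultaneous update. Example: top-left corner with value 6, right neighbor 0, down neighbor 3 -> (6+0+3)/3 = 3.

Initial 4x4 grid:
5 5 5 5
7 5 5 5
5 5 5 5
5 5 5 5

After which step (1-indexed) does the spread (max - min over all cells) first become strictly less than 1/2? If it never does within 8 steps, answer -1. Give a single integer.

Step 1: max=17/3, min=5, spread=2/3
Step 2: max=331/60, min=5, spread=31/60
Step 3: max=2911/540, min=5, spread=211/540
  -> spread < 1/2 first at step 3
Step 4: max=286843/54000, min=5, spread=16843/54000
Step 5: max=2568643/486000, min=22579/4500, spread=130111/486000
Step 6: max=76542367/14580000, min=1357159/270000, spread=3255781/14580000
Step 7: max=2287353691/437400000, min=1361107/270000, spread=82360351/437400000
Step 8: max=68361316891/13122000000, min=245506441/48600000, spread=2074577821/13122000000

Answer: 3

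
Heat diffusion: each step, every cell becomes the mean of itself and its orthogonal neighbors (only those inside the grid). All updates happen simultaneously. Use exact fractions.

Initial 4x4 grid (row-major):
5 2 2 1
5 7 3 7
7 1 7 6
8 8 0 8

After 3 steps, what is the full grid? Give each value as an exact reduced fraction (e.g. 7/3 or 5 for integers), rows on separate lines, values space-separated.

After step 1:
  4 4 2 10/3
  6 18/5 26/5 17/4
  21/4 6 17/5 7
  23/3 17/4 23/4 14/3
After step 2:
  14/3 17/5 109/30 115/36
  377/80 124/25 369/100 1187/240
  299/48 9/2 547/100 1159/240
  103/18 71/12 271/60 209/36
After step 3:
  3067/720 833/200 6263/1800 8477/2160
  12341/2400 1701/400 27239/6000 29987/7200
  7619/1440 32491/6000 27607/6000 37891/7200
  2573/432 1859/360 9769/1800 10909/2160

Answer: 3067/720 833/200 6263/1800 8477/2160
12341/2400 1701/400 27239/6000 29987/7200
7619/1440 32491/6000 27607/6000 37891/7200
2573/432 1859/360 9769/1800 10909/2160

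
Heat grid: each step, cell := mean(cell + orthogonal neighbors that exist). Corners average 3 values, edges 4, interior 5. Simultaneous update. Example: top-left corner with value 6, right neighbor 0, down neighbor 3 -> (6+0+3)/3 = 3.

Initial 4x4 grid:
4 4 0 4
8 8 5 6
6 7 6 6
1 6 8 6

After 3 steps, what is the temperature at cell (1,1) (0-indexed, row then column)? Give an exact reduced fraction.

Answer: 33263/6000

Derivation:
Step 1: cell (1,1) = 32/5
Step 2: cell (1,1) = 57/10
Step 3: cell (1,1) = 33263/6000
Full grid after step 3:
  11489/2160 7063/1440 32123/7200 917/216
  1019/180 33263/6000 15511/3000 36323/7200
  5143/900 2201/375 35743/6000 8447/1440
  746/135 2609/450 551/90 13489/2160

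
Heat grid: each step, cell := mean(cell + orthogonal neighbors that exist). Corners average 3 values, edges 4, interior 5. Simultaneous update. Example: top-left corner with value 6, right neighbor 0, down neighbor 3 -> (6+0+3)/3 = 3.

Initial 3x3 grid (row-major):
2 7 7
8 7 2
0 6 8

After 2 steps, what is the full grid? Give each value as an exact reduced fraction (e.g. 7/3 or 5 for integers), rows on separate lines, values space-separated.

Answer: 47/9 91/16 205/36
247/48 109/20 17/3
85/18 85/16 199/36

Derivation:
After step 1:
  17/3 23/4 16/3
  17/4 6 6
  14/3 21/4 16/3
After step 2:
  47/9 91/16 205/36
  247/48 109/20 17/3
  85/18 85/16 199/36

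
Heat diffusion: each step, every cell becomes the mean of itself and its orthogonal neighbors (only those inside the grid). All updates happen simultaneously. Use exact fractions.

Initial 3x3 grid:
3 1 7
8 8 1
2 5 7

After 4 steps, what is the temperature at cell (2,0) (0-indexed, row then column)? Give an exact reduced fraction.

Step 1: cell (2,0) = 5
Step 2: cell (2,0) = 21/4
Step 3: cell (2,0) = 3557/720
Step 4: cell (2,0) = 216119/43200
Full grid after step 4:
  50561/10800 144647/32000 99097/21600
  456691/96000 1738453/360000 4024469/864000
  216119/43200 2109547/432000 637807/129600

Answer: 216119/43200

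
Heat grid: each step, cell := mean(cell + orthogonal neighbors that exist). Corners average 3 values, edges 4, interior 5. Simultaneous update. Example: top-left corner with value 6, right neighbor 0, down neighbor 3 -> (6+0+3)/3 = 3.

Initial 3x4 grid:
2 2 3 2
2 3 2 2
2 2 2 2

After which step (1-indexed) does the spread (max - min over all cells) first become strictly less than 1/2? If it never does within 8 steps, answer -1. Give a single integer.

Answer: 2

Derivation:
Step 1: max=5/2, min=2, spread=1/2
Step 2: max=569/240, min=2, spread=89/240
  -> spread < 1/2 first at step 2
Step 3: max=5507/2400, min=1689/800, spread=11/60
Step 4: max=487547/216000, min=45817/21600, spread=29377/216000
Step 5: max=604171/270000, min=1164517/540000, spread=1753/21600
Step 6: max=12787807/5760000, min=84098041/38880000, spread=71029/1244160
Step 7: max=8614716229/3888000000, min=5074623619/2332800000, spread=7359853/182250000
Step 8: max=45826144567/20736000000, min=101681335807/46656000000, spread=45679663/1492992000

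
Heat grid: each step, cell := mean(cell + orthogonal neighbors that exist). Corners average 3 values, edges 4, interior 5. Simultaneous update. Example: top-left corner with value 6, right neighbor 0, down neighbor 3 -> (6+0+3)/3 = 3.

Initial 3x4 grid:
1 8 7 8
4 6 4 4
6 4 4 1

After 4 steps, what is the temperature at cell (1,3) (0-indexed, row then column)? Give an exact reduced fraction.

Answer: 4127651/864000

Derivation:
Step 1: cell (1,3) = 17/4
Step 2: cell (1,3) = 223/48
Step 3: cell (1,3) = 67729/14400
Step 4: cell (1,3) = 4127651/864000
Full grid after step 4:
  644029/129600 1110779/216000 1139159/216000 675889/129600
  1377977/288000 584063/120000 1745389/360000 4127651/864000
  599729/129600 987529/216000 106601/24000 187463/43200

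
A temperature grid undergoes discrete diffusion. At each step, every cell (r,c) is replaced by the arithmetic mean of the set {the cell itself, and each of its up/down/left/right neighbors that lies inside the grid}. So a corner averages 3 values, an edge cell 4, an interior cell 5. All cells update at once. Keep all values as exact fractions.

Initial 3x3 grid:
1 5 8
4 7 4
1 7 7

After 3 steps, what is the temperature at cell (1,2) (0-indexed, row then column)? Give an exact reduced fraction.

Answer: 41179/7200

Derivation:
Step 1: cell (1,2) = 13/2
Step 2: cell (1,2) = 707/120
Step 3: cell (1,2) = 41179/7200
Full grid after step 3:
  4627/1080 7937/1600 11959/2160
  62533/14400 5041/1000 41179/7200
  3233/720 4131/800 1027/180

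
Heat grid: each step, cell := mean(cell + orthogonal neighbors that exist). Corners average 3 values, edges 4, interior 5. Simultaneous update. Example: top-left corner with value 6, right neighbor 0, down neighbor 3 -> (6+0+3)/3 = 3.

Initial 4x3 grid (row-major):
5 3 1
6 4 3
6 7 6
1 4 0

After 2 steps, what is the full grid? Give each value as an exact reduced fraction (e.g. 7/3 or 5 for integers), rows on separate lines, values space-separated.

After step 1:
  14/3 13/4 7/3
  21/4 23/5 7/2
  5 27/5 4
  11/3 3 10/3
After step 2:
  79/18 297/80 109/36
  1171/240 22/5 433/120
  1159/240 22/5 487/120
  35/9 77/20 31/9

Answer: 79/18 297/80 109/36
1171/240 22/5 433/120
1159/240 22/5 487/120
35/9 77/20 31/9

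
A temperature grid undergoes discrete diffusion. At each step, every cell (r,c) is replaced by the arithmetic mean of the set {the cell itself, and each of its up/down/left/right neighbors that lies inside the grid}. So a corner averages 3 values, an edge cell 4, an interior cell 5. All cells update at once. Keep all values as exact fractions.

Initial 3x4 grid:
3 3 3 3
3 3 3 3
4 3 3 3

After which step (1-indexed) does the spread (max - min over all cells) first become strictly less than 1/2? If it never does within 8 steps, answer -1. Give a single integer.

Step 1: max=10/3, min=3, spread=1/3
  -> spread < 1/2 first at step 1
Step 2: max=59/18, min=3, spread=5/18
Step 3: max=689/216, min=3, spread=41/216
Step 4: max=81977/25920, min=3, spread=4217/25920
Step 5: max=4874749/1555200, min=21679/7200, spread=38417/311040
Step 6: max=291136211/93312000, min=434597/144000, spread=1903471/18662400
Step 7: max=17397149089/5598720000, min=13075759/4320000, spread=18038617/223948800
Step 8: max=1041037782851/335923200000, min=1179326759/388800000, spread=883978523/13436928000

Answer: 1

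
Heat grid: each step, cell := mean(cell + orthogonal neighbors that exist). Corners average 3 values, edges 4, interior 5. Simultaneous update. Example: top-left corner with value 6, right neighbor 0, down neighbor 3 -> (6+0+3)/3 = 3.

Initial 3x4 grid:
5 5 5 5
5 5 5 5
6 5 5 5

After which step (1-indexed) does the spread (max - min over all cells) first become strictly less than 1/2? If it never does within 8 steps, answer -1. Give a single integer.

Step 1: max=16/3, min=5, spread=1/3
  -> spread < 1/2 first at step 1
Step 2: max=95/18, min=5, spread=5/18
Step 3: max=1121/216, min=5, spread=41/216
Step 4: max=133817/25920, min=5, spread=4217/25920
Step 5: max=7985149/1555200, min=36079/7200, spread=38417/311040
Step 6: max=477760211/93312000, min=722597/144000, spread=1903471/18662400
Step 7: max=28594589089/5598720000, min=21715759/4320000, spread=18038617/223948800
Step 8: max=1712884182851/335923200000, min=1956926759/388800000, spread=883978523/13436928000

Answer: 1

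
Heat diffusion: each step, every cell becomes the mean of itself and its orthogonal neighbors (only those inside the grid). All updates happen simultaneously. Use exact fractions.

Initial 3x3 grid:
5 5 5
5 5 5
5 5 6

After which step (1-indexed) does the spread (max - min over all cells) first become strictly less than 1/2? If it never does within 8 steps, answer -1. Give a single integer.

Step 1: max=16/3, min=5, spread=1/3
  -> spread < 1/2 first at step 1
Step 2: max=95/18, min=5, spread=5/18
Step 3: max=1121/216, min=5, spread=41/216
Step 4: max=66931/12960, min=1811/360, spread=347/2592
Step 5: max=3994937/777600, min=18157/3600, spread=2921/31104
Step 6: max=239108539/46656000, min=2185483/432000, spread=24611/373248
Step 7: max=14315522033/2799360000, min=49256741/9720000, spread=207329/4478976
Step 8: max=857837952451/167961600000, min=2630801599/518400000, spread=1746635/53747712

Answer: 1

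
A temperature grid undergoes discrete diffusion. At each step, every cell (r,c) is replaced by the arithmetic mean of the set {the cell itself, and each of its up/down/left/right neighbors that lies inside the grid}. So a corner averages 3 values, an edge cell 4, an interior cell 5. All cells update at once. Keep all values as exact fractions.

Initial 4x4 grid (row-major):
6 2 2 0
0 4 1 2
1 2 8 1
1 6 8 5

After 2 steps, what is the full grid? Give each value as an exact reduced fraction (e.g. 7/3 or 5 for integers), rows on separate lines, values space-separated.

Answer: 107/36 553/240 569/240 43/36
493/240 313/100 229/100 73/30
637/240 61/20 447/100 41/12
95/36 67/15 59/12 185/36

Derivation:
After step 1:
  8/3 7/2 5/4 4/3
  11/4 9/5 17/5 1
  1 21/5 4 4
  8/3 17/4 27/4 14/3
After step 2:
  107/36 553/240 569/240 43/36
  493/240 313/100 229/100 73/30
  637/240 61/20 447/100 41/12
  95/36 67/15 59/12 185/36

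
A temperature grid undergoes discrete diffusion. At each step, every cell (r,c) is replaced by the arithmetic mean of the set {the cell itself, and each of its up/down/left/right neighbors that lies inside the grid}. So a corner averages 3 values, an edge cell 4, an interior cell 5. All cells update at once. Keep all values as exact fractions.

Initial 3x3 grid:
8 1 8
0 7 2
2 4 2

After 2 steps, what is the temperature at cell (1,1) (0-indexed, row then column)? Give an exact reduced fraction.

Answer: 431/100

Derivation:
Step 1: cell (1,1) = 14/5
Step 2: cell (1,1) = 431/100
Full grid after step 2:
  53/12 58/15 173/36
  241/80 431/100 833/240
  10/3 673/240 67/18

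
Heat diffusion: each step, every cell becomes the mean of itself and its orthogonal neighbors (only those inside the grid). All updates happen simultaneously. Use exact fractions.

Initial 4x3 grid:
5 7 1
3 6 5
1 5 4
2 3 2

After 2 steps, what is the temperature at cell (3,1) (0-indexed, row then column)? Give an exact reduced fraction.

Step 1: cell (3,1) = 3
Step 2: cell (3,1) = 59/20
Full grid after step 2:
  9/2 1157/240 157/36
  167/40 43/10 263/60
  123/40 15/4 37/10
  31/12 59/20 10/3

Answer: 59/20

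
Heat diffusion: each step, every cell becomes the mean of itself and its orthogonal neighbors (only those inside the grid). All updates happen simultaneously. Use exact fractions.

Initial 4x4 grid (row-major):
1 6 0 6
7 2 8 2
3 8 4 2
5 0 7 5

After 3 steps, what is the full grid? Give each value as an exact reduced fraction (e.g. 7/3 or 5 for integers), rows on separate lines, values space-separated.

After step 1:
  14/3 9/4 5 8/3
  13/4 31/5 16/5 9/2
  23/4 17/5 29/5 13/4
  8/3 5 4 14/3
After step 2:
  61/18 1087/240 787/240 73/18
  149/30 183/50 247/50 817/240
  113/30 523/100 393/100 1093/240
  161/36 113/30 73/15 143/36
After step 3:
  9277/2160 26743/7200 30247/7200 1933/540
  3551/900 27991/6000 1441/375 30517/7200
  1037/225 3053/750 1129/240 28549/7200
  2161/540 8251/1800 7441/1800 9643/2160

Answer: 9277/2160 26743/7200 30247/7200 1933/540
3551/900 27991/6000 1441/375 30517/7200
1037/225 3053/750 1129/240 28549/7200
2161/540 8251/1800 7441/1800 9643/2160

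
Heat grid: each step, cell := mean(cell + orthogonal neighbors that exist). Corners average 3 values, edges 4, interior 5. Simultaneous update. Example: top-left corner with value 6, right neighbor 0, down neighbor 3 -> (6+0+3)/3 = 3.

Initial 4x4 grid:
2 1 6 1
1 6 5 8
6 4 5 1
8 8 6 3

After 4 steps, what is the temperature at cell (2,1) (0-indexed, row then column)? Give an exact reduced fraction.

Step 1: cell (2,1) = 29/5
Step 2: cell (2,1) = 493/100
Step 3: cell (2,1) = 15787/3000
Step 4: cell (2,1) = 438391/90000
Full grid after step 4:
  117091/32400 197723/54000 74909/18000 937/225
  433051/108000 389167/90000 12749/3000 79889/18000
  546343/108000 438391/90000 217559/45000 47773/10800
  178147/32400 296549/54000 53221/10800 1901/405

Answer: 438391/90000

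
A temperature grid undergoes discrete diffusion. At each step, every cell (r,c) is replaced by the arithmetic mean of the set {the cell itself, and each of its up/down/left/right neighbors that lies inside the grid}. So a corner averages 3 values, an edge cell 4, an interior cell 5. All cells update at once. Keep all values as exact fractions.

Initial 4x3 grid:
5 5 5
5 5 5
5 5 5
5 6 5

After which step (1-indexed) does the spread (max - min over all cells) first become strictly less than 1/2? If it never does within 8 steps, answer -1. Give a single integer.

Step 1: max=16/3, min=5, spread=1/3
  -> spread < 1/2 first at step 1
Step 2: max=1267/240, min=5, spread=67/240
Step 3: max=11237/2160, min=5, spread=437/2160
Step 4: max=4477531/864000, min=5009/1000, spread=29951/172800
Step 5: max=40095821/7776000, min=16954/3375, spread=206761/1555200
Step 6: max=16008195571/3110400000, min=27165671/5400000, spread=14430763/124416000
Step 7: max=958227741689/186624000000, min=2177652727/432000000, spread=139854109/1492992000
Step 8: max=57409671890251/11197440000000, min=196251228977/38880000000, spread=7114543559/89579520000

Answer: 1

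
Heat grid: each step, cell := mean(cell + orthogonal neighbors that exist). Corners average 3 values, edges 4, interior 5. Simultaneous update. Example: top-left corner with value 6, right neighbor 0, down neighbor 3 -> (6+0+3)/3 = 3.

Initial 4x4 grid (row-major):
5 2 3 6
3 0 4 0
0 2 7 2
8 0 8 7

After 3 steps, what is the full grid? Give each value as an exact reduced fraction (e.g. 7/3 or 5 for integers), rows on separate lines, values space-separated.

After step 1:
  10/3 5/2 15/4 3
  2 11/5 14/5 3
  13/4 9/5 23/5 4
  8/3 9/2 11/2 17/3
After step 2:
  47/18 707/240 241/80 13/4
  647/240 113/50 327/100 16/5
  583/240 327/100 187/50 259/60
  125/36 217/60 76/15 91/18
After step 3:
  2971/1080 19493/7200 7487/2400 757/240
  17993/7200 1733/600 6193/2000 4211/1200
  21361/7200 18379/6000 5899/1500 14681/3600
  6853/2160 13883/3600 15731/3600 2599/540

Answer: 2971/1080 19493/7200 7487/2400 757/240
17993/7200 1733/600 6193/2000 4211/1200
21361/7200 18379/6000 5899/1500 14681/3600
6853/2160 13883/3600 15731/3600 2599/540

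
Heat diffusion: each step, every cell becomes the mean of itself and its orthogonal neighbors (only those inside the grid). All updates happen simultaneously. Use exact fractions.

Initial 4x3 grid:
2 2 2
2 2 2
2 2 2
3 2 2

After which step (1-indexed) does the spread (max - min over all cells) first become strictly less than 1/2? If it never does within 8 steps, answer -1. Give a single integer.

Answer: 1

Derivation:
Step 1: max=7/3, min=2, spread=1/3
  -> spread < 1/2 first at step 1
Step 2: max=41/18, min=2, spread=5/18
Step 3: max=473/216, min=2, spread=41/216
Step 4: max=56057/25920, min=2, spread=4217/25920
Step 5: max=3319549/1555200, min=14479/7200, spread=38417/311040
Step 6: max=197824211/93312000, min=290597/144000, spread=1903471/18662400
Step 7: max=11798429089/5598720000, min=8755759/4320000, spread=18038617/223948800
Step 8: max=705114582851/335923200000, min=790526759/388800000, spread=883978523/13436928000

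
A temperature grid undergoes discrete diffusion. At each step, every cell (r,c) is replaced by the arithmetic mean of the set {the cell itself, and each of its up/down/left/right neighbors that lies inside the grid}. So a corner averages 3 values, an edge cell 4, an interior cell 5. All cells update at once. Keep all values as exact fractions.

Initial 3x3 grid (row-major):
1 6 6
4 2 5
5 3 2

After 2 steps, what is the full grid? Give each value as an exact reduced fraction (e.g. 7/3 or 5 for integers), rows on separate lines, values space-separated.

Answer: 125/36 205/48 79/18
11/3 7/2 67/16
10/3 43/12 121/36

Derivation:
After step 1:
  11/3 15/4 17/3
  3 4 15/4
  4 3 10/3
After step 2:
  125/36 205/48 79/18
  11/3 7/2 67/16
  10/3 43/12 121/36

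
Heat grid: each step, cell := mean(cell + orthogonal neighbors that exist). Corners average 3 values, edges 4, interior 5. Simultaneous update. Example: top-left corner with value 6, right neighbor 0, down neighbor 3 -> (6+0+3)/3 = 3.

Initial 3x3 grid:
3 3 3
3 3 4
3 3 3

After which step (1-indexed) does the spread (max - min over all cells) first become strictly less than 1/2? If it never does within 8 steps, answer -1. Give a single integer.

Step 1: max=10/3, min=3, spread=1/3
  -> spread < 1/2 first at step 1
Step 2: max=787/240, min=3, spread=67/240
Step 3: max=6917/2160, min=607/200, spread=1807/10800
Step 4: max=2749963/864000, min=16561/5400, spread=33401/288000
Step 5: max=24557933/7776000, min=1663391/540000, spread=3025513/38880000
Step 6: max=9796126867/3110400000, min=89155949/28800000, spread=53531/995328
Step 7: max=585904925849/186624000000, min=24119116051/7776000000, spread=450953/11943936
Step 8: max=35101223560603/11197440000000, min=2900368610519/933120000000, spread=3799043/143327232

Answer: 1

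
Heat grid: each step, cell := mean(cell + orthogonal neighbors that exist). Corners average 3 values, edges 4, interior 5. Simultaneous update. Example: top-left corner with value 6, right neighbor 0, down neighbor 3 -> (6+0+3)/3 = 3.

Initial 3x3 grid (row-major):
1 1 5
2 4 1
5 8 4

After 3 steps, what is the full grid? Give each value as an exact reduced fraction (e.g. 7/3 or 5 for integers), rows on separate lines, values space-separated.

Answer: 5687/2160 40199/14400 6197/2160
6053/1800 3373/1000 25387/7200
2879/720 60349/14400 8747/2160

Derivation:
After step 1:
  4/3 11/4 7/3
  3 16/5 7/2
  5 21/4 13/3
After step 2:
  85/36 577/240 103/36
  47/15 177/50 401/120
  53/12 1067/240 157/36
After step 3:
  5687/2160 40199/14400 6197/2160
  6053/1800 3373/1000 25387/7200
  2879/720 60349/14400 8747/2160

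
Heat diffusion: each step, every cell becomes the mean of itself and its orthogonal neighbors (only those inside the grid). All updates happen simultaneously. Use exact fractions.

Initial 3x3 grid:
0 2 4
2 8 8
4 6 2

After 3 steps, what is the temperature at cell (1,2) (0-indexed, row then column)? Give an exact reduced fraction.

Step 1: cell (1,2) = 11/2
Step 2: cell (1,2) = 207/40
Step 3: cell (1,2) = 11729/2400
Full grid after step 3:
  1793/540 9329/2400 2413/540
  26987/7200 13069/3000 11729/2400
  1507/360 16981/3600 5521/1080

Answer: 11729/2400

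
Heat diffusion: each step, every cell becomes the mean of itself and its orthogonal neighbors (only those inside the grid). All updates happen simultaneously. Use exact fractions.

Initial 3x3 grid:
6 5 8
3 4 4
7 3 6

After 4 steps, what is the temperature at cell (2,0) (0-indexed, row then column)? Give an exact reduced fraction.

Step 1: cell (2,0) = 13/3
Step 2: cell (2,0) = 43/9
Step 3: cell (2,0) = 2447/540
Step 4: cell (2,0) = 19103/4050
Full grid after step 4:
  643121/129600 4301057/864000 666971/129600
  341161/72000 197101/40000 708697/144000
  19103/4050 253027/54000 315173/64800

Answer: 19103/4050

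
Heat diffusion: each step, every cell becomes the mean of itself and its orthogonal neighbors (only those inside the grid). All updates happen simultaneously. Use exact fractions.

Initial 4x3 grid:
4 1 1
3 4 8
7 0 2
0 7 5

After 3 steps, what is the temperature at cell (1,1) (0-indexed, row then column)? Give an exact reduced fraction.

Step 1: cell (1,1) = 16/5
Step 2: cell (1,1) = 359/100
Step 3: cell (1,1) = 1653/500
Full grid after step 3:
  3371/1080 7759/2400 1733/540
  12551/3600 1653/500 12901/3600
  12431/3600 11353/3000 13181/3600
  205/54 13111/3600 859/216

Answer: 1653/500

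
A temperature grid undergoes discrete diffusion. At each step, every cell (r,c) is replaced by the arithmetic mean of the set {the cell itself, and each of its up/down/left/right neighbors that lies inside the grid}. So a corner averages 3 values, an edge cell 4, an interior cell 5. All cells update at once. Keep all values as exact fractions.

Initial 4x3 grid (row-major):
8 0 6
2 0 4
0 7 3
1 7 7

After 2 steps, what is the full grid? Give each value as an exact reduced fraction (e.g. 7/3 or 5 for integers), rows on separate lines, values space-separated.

After step 1:
  10/3 7/2 10/3
  5/2 13/5 13/4
  5/2 17/5 21/4
  8/3 11/2 17/3
After step 2:
  28/9 383/120 121/36
  41/15 61/20 433/120
  83/30 77/20 527/120
  32/9 517/120 197/36

Answer: 28/9 383/120 121/36
41/15 61/20 433/120
83/30 77/20 527/120
32/9 517/120 197/36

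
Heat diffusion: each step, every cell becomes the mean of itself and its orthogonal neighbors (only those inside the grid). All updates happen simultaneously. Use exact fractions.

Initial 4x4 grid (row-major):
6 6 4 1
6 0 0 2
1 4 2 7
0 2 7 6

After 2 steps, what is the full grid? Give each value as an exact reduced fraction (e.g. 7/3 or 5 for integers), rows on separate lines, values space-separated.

Answer: 53/12 319/80 641/240 91/36
19/5 277/100 281/100 641/240
11/5 3 159/50 209/48
7/3 103/40 109/24 91/18

Derivation:
After step 1:
  6 4 11/4 7/3
  13/4 16/5 8/5 5/2
  11/4 9/5 4 17/4
  1 13/4 17/4 20/3
After step 2:
  53/12 319/80 641/240 91/36
  19/5 277/100 281/100 641/240
  11/5 3 159/50 209/48
  7/3 103/40 109/24 91/18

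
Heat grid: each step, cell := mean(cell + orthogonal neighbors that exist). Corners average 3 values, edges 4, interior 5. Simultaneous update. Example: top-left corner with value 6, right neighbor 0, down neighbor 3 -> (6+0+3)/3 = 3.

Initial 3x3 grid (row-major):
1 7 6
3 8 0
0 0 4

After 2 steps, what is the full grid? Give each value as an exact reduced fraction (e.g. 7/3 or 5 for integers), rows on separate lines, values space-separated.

Answer: 73/18 171/40 43/9
169/60 98/25 413/120
7/3 67/30 53/18

Derivation:
After step 1:
  11/3 11/2 13/3
  3 18/5 9/2
  1 3 4/3
After step 2:
  73/18 171/40 43/9
  169/60 98/25 413/120
  7/3 67/30 53/18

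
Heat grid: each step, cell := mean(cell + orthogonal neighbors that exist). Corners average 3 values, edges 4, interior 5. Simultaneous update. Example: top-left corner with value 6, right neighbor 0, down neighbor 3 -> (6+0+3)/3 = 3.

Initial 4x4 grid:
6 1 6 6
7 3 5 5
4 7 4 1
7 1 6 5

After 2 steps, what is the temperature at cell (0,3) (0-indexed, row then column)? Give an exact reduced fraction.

Step 1: cell (0,3) = 17/3
Step 2: cell (0,3) = 173/36
Full grid after step 2:
  41/9 533/120 563/120 173/36
  1231/240 22/5 451/100 137/30
  381/80 49/10 83/20 83/20
  31/6 341/80 357/80 47/12

Answer: 173/36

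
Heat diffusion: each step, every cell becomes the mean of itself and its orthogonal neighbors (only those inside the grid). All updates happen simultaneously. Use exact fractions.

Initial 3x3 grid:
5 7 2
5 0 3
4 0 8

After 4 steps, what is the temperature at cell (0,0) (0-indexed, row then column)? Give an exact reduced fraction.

Step 1: cell (0,0) = 17/3
Step 2: cell (0,0) = 38/9
Step 3: cell (0,0) = 217/54
Step 4: cell (0,0) = 4925/1296
Full grid after step 4:
  4925/1296 64973/17280 2089/576
  62843/17280 50557/14400 120691/34560
  2939/864 14537/4320 17183/5184

Answer: 4925/1296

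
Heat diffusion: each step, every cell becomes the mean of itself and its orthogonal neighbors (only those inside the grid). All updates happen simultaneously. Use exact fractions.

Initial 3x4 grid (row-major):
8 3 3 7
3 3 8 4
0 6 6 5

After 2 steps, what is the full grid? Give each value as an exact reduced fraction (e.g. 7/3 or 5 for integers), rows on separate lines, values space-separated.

After step 1:
  14/3 17/4 21/4 14/3
  7/2 23/5 24/5 6
  3 15/4 25/4 5
After step 2:
  149/36 563/120 569/120 191/36
  473/120 209/50 269/50 307/60
  41/12 22/5 99/20 23/4

Answer: 149/36 563/120 569/120 191/36
473/120 209/50 269/50 307/60
41/12 22/5 99/20 23/4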